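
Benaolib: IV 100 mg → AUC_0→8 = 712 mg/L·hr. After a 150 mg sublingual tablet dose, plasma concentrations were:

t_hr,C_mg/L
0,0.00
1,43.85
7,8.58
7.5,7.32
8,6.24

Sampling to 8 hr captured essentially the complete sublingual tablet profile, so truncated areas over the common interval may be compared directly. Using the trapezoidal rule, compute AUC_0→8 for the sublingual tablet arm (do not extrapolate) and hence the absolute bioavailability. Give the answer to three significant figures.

Trapezoidal AUC_0→8 (sublingual tablet):
  [0→1]: (0.00+43.85)/2 × 1 = 21.925
  [1→7]: (43.85+8.58)/2 × 6 = 157.29
  [7→7.5]: (8.58+7.32)/2 × 0.5 = 3.975
  [7.5→8]: (7.32+6.24)/2 × 0.5 = 3.39
  Sum = 186.58 mg/L·hr
F = (AUC_ev/D_ev)/(AUC_iv/D_iv) = (186.58/150)/(712/100) = 1.24387/7.12 = 0.1747

F = 0.175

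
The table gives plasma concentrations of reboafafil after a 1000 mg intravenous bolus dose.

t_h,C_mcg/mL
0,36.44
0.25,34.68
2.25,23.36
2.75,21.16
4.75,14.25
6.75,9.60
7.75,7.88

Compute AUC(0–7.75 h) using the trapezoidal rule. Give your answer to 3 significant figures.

Trapezoidal AUC_0→7.75:
  [0→0.25]: (36.44+34.68)/2 × 0.25 = 8.89
  [0.25→2.25]: (34.68+23.36)/2 × 2 = 58.04
  [2.25→2.75]: (23.36+21.16)/2 × 0.5 = 11.13
  [2.75→4.75]: (21.16+14.25)/2 × 2 = 35.41
  [4.75→6.75]: (14.25+9.60)/2 × 2 = 23.85
  [6.75→7.75]: (9.60+7.88)/2 × 1 = 8.74
  Sum = 146.06 mcg/mL·h

AUC = 146 mcg/mL·h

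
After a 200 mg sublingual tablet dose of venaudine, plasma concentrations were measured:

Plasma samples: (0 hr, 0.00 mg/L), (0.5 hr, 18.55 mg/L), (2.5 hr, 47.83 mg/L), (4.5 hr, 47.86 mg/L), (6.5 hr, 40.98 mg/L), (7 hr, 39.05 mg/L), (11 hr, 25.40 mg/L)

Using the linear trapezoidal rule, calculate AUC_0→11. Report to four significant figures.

AUC = 404.5 mg/L·hr

Trapezoidal AUC_0→11:
  [0→0.5]: (0.00+18.55)/2 × 0.5 = 4.6375
  [0.5→2.5]: (18.55+47.83)/2 × 2 = 66.38
  [2.5→4.5]: (47.83+47.86)/2 × 2 = 95.69
  [4.5→6.5]: (47.86+40.98)/2 × 2 = 88.84
  [6.5→7]: (40.98+39.05)/2 × 0.5 = 20.0075
  [7→11]: (39.05+25.40)/2 × 4 = 128.9
  Sum = 404.455 mg/L·hr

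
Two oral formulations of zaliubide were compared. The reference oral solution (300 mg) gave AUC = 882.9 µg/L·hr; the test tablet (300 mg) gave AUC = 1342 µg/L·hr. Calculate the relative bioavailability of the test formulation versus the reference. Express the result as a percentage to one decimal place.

F_rel = 152.0%

F_rel = (AUC_test/D_test) / (AUC_ref/D_ref)
      = (1342/300) / (882.9/300)
      = 4.47333 / 2.943 = 1.5200 = 152.00%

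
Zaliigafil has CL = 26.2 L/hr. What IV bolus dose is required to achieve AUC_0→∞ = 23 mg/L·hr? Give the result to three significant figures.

Dose_iv = CL × AUC_0→∞
     = 26.2 × 23 = 602.6 mg

Dose = 603 mg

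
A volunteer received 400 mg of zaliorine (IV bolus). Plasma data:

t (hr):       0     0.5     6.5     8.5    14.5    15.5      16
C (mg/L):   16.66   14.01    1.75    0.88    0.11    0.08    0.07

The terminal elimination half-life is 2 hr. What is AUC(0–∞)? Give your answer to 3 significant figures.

AUC = 60.9 mg/L·hr

Trapezoidal AUC_0→16:
  [0→0.5]: (16.66+14.01)/2 × 0.5 = 7.6675
  [0.5→6.5]: (14.01+1.75)/2 × 6 = 47.28
  [6.5→8.5]: (1.75+0.88)/2 × 2 = 2.63
  [8.5→14.5]: (0.88+0.11)/2 × 6 = 2.97
  [14.5→15.5]: (0.11+0.08)/2 × 1 = 0.095
  [15.5→16]: (0.08+0.07)/2 × 0.5 = 0.0375
  Sum = 60.68 mg/L·hr
k_e = ln2 / t½ = 0.693147 / 2 = 0.3466 hr^-1
Extrapolated tail: C_last / k_e = 0.07 / 0.3466 = 0.202
AUC_0→∞ = 60.68 + 0.202 = 60.882 mg/L·hr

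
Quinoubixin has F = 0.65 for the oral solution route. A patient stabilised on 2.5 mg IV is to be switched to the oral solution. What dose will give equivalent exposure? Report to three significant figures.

For equal systemic exposure: F × D_ev = D_iv
D_ev = D_iv / F = 2.5 / 0.65 = 3.84615 mg

D_oral = 3.85 mg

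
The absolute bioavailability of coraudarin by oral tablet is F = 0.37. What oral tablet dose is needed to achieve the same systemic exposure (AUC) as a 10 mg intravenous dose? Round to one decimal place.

D_oral = 27.0 mg

For equal systemic exposure: F × D_ev = D_iv
D_ev = D_iv / F = 10 / 0.37 = 27.027 mg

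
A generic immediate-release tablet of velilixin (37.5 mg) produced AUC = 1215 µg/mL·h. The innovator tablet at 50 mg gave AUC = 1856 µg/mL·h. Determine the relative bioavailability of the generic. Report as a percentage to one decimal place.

F_rel = (AUC_test/D_test) / (AUC_ref/D_ref)
      = (1215/37.5) / (1856/50)
      = 32.4 / 37.12 = 0.8728 = 87.28%

F_rel = 87.3%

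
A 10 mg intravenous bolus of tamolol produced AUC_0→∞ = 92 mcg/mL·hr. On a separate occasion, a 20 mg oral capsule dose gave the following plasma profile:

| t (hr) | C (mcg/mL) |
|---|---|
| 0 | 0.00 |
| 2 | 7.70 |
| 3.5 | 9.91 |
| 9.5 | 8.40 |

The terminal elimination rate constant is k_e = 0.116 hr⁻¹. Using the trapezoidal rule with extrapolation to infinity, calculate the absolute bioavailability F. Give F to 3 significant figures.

Trapezoidal AUC_0→9.5 (oral capsule):
  [0→2]: (0.00+7.70)/2 × 2 = 7.7
  [2→3.5]: (7.70+9.91)/2 × 1.5 = 13.2075
  [3.5→9.5]: (9.91+8.40)/2 × 6 = 54.93
  Sum = 75.8375 mcg/mL·hr
Tail: C_last/k_e = 8.40/0.116 = 72.414
AUC_0→∞ (oral capsule) = 75.8375 + 72.414 = 148.2515 mcg/mL·hr
F = (AUC_ev/D_ev)/(AUC_iv/D_iv) = (148.2515/20)/(92/10) = 7.412575/9.2 = 0.8057

F = 0.806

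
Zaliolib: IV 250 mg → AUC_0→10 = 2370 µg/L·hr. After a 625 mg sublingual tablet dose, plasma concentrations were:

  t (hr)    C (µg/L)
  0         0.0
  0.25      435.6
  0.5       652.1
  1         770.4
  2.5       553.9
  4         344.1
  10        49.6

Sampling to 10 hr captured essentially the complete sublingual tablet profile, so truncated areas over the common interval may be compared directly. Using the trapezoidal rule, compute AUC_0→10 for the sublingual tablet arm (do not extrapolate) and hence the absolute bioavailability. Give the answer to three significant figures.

Trapezoidal AUC_0→10 (sublingual tablet):
  [0→0.25]: (0.0+435.6)/2 × 0.25 = 54.45
  [0.25→0.5]: (435.6+652.1)/2 × 0.25 = 135.9625
  [0.5→1]: (652.1+770.4)/2 × 0.5 = 355.625
  [1→2.5]: (770.4+553.9)/2 × 1.5 = 993.225
  [2.5→4]: (553.9+344.1)/2 × 1.5 = 673.5
  [4→10]: (344.1+49.6)/2 × 6 = 1181.1
  Sum = 3393.8625 µg/L·hr
F = (AUC_ev/D_ev)/(AUC_iv/D_iv) = (3393.8625/625)/(2370/250) = 5.43018/9.48 = 0.5728

F = 0.573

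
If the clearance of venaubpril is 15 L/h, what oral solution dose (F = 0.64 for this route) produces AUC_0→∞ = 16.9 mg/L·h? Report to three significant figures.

Dose = CL × AUC_0→∞ / F
     = 15 × 16.9 / 0.64 = 396.09375 mg

Dose = 396 mg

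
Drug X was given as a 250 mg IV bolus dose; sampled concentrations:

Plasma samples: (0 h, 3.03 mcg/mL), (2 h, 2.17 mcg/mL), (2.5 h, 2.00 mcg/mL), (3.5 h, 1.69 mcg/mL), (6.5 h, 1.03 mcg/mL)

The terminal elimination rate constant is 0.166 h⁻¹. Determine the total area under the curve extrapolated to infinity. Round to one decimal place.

AUC = 18.4 mcg/mL·h

Trapezoidal AUC_0→6.5:
  [0→2]: (3.03+2.17)/2 × 2 = 5.2
  [2→2.5]: (2.17+2.00)/2 × 0.5 = 1.0425
  [2.5→3.5]: (2.00+1.69)/2 × 1 = 1.845
  [3.5→6.5]: (1.69+1.03)/2 × 3 = 4.08
  Sum = 12.1675 mcg/mL·h
Extrapolated tail: C_last / k_e = 1.03 / 0.166 = 6.205
AUC_0→∞ = 12.1675 + 6.205 = 18.3725 mcg/mL·h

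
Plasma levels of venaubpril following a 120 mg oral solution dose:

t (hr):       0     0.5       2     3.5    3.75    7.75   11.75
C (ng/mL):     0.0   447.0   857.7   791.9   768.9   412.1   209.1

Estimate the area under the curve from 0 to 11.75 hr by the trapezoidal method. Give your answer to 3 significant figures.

Trapezoidal AUC_0→11.75:
  [0→0.5]: (0.0+447.0)/2 × 0.5 = 111.75
  [0.5→2]: (447.0+857.7)/2 × 1.5 = 978.525
  [2→3.5]: (857.7+791.9)/2 × 1.5 = 1237.2
  [3.5→3.75]: (791.9+768.9)/2 × 0.25 = 195.1
  [3.75→7.75]: (768.9+412.1)/2 × 4 = 2362.0
  [7.75→11.75]: (412.1+209.1)/2 × 4 = 1242.4
  Sum = 6126.975 ng/mL·hr

AUC = 6130 ng/mL·hr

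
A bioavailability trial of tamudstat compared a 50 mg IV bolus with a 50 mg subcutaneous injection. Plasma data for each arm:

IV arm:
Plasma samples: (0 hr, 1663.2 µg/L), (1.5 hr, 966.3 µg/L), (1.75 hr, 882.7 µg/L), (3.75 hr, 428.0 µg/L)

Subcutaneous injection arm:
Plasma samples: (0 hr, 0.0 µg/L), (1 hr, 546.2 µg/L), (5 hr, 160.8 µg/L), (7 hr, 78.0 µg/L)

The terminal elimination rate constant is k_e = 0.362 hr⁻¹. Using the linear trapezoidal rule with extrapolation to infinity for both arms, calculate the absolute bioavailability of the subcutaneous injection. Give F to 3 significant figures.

Trapezoidal AUC_0→3.75 (IV):
  [0→1.5]: (1663.2+966.3)/2 × 1.5 = 1972.125
  [1.5→1.75]: (966.3+882.7)/2 × 0.25 = 231.125
  [1.75→3.75]: (882.7+428.0)/2 × 2 = 1310.7
  Sum = 3513.95 µg/L·hr
IV tail: 428.0/0.362 = 1182.320; AUC_iv,0→∞ = 3513.95 + 1182.320 = 4696.27 µg/L·hr
Trapezoidal AUC_0→7 (subcutaneous injection):
  [0→1]: (0.0+546.2)/2 × 1 = 273.1
  [1→5]: (546.2+160.8)/2 × 4 = 1414.0
  [5→7]: (160.8+78.0)/2 × 2 = 238.8
  Sum = 1925.9 µg/L·hr
subcutaneous injection tail: 78.0/0.362 = 215.470; AUC_ev,0→∞ = 1925.9 + 215.470 = 2141.37 µg/L·hr
F = (AUC_ev/D_ev)/(AUC_iv/D_iv) = (2141.37/50)/(4696.27/50) = 42.8274/93.9254 = 0.4560

F = 0.456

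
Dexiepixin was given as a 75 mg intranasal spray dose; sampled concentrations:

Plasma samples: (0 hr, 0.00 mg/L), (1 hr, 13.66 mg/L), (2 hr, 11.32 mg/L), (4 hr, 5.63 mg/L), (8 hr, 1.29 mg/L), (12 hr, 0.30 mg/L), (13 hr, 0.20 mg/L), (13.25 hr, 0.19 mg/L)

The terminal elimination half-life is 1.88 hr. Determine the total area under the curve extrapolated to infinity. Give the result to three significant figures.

AUC = 54.1 mg/L·hr

Trapezoidal AUC_0→13.25:
  [0→1]: (0.00+13.66)/2 × 1 = 6.83
  [1→2]: (13.66+11.32)/2 × 1 = 12.49
  [2→4]: (11.32+5.63)/2 × 2 = 16.95
  [4→8]: (5.63+1.29)/2 × 4 = 13.84
  [8→12]: (1.29+0.30)/2 × 4 = 3.18
  [12→13]: (0.30+0.20)/2 × 1 = 0.25
  [13→13.25]: (0.20+0.19)/2 × 0.25 = 0.04875
  Sum = 53.58875 mg/L·hr
k_e = ln2 / t½ = 0.693147 / 1.88 = 0.3687 hr^-1
Extrapolated tail: C_last / k_e = 0.19 / 0.3687 = 0.515
AUC_0→∞ = 53.58875 + 0.515 = 54.10375 mg/L·hr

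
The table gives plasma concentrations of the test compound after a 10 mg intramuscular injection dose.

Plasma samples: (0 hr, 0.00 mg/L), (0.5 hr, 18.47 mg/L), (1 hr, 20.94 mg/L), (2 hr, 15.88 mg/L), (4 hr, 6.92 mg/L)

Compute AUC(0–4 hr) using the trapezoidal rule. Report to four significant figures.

Trapezoidal AUC_0→4:
  [0→0.5]: (0.00+18.47)/2 × 0.5 = 4.6175
  [0.5→1]: (18.47+20.94)/2 × 0.5 = 9.8525
  [1→2]: (20.94+15.88)/2 × 1 = 18.41
  [2→4]: (15.88+6.92)/2 × 2 = 22.8
  Sum = 55.68 mg/L·hr

AUC = 55.68 mg/L·hr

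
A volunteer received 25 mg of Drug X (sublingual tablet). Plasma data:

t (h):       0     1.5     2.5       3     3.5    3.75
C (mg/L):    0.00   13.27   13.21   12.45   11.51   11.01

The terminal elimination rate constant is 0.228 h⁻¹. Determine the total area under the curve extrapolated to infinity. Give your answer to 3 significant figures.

AUC = 86.7 mg/L·h

Trapezoidal AUC_0→3.75:
  [0→1.5]: (0.00+13.27)/2 × 1.5 = 9.9525
  [1.5→2.5]: (13.27+13.21)/2 × 1 = 13.24
  [2.5→3]: (13.21+12.45)/2 × 0.5 = 6.415
  [3→3.5]: (12.45+11.51)/2 × 0.5 = 5.99
  [3.5→3.75]: (11.51+11.01)/2 × 0.25 = 2.815
  Sum = 38.4125 mg/L·h
Extrapolated tail: C_last / k_e = 11.01 / 0.228 = 48.289
AUC_0→∞ = 38.4125 + 48.289 = 86.7015 mg/L·h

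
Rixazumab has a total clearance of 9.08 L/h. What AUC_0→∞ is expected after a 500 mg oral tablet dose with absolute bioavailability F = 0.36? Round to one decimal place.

AUC_0→∞ = F × Dose / CL
        = 0.36 × 500 / 9.08 = 19.8238 mg/L·h

AUC = 19.8 mg/L·h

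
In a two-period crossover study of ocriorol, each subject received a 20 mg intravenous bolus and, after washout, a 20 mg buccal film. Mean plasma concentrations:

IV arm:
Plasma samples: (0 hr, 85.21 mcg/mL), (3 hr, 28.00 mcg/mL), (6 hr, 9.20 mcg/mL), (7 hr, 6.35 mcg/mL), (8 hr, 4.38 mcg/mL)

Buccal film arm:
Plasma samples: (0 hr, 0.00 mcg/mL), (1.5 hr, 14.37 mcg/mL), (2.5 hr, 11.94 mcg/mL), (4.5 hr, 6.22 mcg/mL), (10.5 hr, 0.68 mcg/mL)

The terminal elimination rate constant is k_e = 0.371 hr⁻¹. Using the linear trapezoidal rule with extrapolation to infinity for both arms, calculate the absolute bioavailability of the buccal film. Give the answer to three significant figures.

Trapezoidal AUC_0→8 (IV):
  [0→3]: (85.21+28.00)/2 × 3 = 169.815
  [3→6]: (28.00+9.20)/2 × 3 = 55.8
  [6→7]: (9.20+6.35)/2 × 1 = 7.775
  [7→8]: (6.35+4.38)/2 × 1 = 5.365
  Sum = 238.755 mcg/mL·hr
IV tail: 4.38/0.371 = 11.806; AUC_iv,0→∞ = 238.755 + 11.806 = 250.561 mcg/mL·hr
Trapezoidal AUC_0→10.5 (buccal film):
  [0→1.5]: (0.00+14.37)/2 × 1.5 = 10.7775
  [1.5→2.5]: (14.37+11.94)/2 × 1 = 13.155
  [2.5→4.5]: (11.94+6.22)/2 × 2 = 18.16
  [4.5→10.5]: (6.22+0.68)/2 × 6 = 20.7
  Sum = 62.7925 mcg/mL·hr
buccal film tail: 0.68/0.371 = 1.833; AUC_ev,0→∞ = 62.7925 + 1.833 = 64.6255 mcg/mL·hr
F = (AUC_ev/D_ev)/(AUC_iv/D_iv) = (64.6255/20)/(250.561/20) = 3.231275/12.52805 = 0.2579

F = 0.258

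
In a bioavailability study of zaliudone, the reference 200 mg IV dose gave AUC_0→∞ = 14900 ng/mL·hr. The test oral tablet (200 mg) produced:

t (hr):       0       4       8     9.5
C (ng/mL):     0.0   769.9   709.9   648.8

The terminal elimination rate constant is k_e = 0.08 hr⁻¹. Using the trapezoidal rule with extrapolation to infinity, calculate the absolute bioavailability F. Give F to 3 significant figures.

F = 0.915

Trapezoidal AUC_0→9.5 (oral tablet):
  [0→4]: (0.0+769.9)/2 × 4 = 1539.8
  [4→8]: (769.9+709.9)/2 × 4 = 2959.6
  [8→9.5]: (709.9+648.8)/2 × 1.5 = 1019.025
  Sum = 5518.425 ng/mL·hr
Tail: C_last/k_e = 648.8/0.08 = 8110.000
AUC_0→∞ (oral tablet) = 5518.425 + 8110.000 = 13628.425 ng/mL·hr
F = (AUC_ev/D_ev)/(AUC_iv/D_iv) = (13628.425/200)/(14900/200) = 68.142125/74.5 = 0.9147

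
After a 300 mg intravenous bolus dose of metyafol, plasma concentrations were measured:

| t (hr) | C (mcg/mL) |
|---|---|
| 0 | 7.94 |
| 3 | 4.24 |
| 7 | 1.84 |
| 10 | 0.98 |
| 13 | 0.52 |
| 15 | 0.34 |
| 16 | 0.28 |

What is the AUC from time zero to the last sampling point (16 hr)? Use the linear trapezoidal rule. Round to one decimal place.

Trapezoidal AUC_0→16:
  [0→3]: (7.94+4.24)/2 × 3 = 18.27
  [3→7]: (4.24+1.84)/2 × 4 = 12.16
  [7→10]: (1.84+0.98)/2 × 3 = 4.23
  [10→13]: (0.98+0.52)/2 × 3 = 2.25
  [13→15]: (0.52+0.34)/2 × 2 = 0.86
  [15→16]: (0.34+0.28)/2 × 1 = 0.31
  Sum = 38.08 mcg/mL·hr

AUC = 38.1 mcg/mL·hr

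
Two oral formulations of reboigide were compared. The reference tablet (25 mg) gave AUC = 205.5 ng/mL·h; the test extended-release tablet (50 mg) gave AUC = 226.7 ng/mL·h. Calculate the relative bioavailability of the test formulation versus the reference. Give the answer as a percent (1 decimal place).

F_rel = (AUC_test/D_test) / (AUC_ref/D_ref)
      = (226.7/50) / (205.5/25)
      = 4.534 / 8.22 = 0.5516 = 55.16%

F_rel = 55.2%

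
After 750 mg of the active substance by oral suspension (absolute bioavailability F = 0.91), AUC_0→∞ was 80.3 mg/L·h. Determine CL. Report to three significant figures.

CL = F × Dose / AUC_0→∞
   = 0.91 × 750 / 80.3 = 8.49938 L/h

CL = 8.50 L/h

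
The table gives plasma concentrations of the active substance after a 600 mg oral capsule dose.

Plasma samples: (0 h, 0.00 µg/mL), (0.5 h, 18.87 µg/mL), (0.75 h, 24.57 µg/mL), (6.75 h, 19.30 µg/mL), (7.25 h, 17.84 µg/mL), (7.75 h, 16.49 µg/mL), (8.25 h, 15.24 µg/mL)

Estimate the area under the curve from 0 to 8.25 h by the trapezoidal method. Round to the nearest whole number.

Trapezoidal AUC_0→8.25:
  [0→0.5]: (0.00+18.87)/2 × 0.5 = 4.7175
  [0.5→0.75]: (18.87+24.57)/2 × 0.25 = 5.43
  [0.75→6.75]: (24.57+19.30)/2 × 6 = 131.61
  [6.75→7.25]: (19.30+17.84)/2 × 0.5 = 9.285
  [7.25→7.75]: (17.84+16.49)/2 × 0.5 = 8.5825
  [7.75→8.25]: (16.49+15.24)/2 × 0.5 = 7.9325
  Sum = 167.5575 µg/mL·h

AUC = 168 µg/mL·h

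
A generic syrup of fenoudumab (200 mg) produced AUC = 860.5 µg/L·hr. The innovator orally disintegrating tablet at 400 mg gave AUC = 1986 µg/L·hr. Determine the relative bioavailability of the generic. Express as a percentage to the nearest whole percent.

F_rel = (AUC_test/D_test) / (AUC_ref/D_ref)
      = (860.5/200) / (1986/400)
      = 4.3025 / 4.965 = 0.8666 = 86.66%

F_rel = 87%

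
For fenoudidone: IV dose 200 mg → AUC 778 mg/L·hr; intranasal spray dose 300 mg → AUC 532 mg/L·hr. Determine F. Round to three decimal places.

F = 0.456

F = (AUC_ev / D_ev) / (AUC_iv / D_iv)
  = (532/300) / (778/200)
  = 1.77333 / 3.89 = 0.4559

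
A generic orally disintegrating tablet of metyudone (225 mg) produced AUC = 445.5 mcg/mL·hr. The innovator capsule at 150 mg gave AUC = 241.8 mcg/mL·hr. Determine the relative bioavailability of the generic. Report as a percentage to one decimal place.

F_rel = 122.8%

F_rel = (AUC_test/D_test) / (AUC_ref/D_ref)
      = (445.5/225) / (241.8/150)
      = 1.98 / 1.612 = 1.2283 = 122.83%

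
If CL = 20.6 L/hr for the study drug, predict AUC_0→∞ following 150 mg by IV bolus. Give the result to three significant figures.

AUC_0→∞ = Dose_iv / CL
        = 150 / 20.6 = 7.28155 mg/L·hr

AUC = 7.28 mg/L·hr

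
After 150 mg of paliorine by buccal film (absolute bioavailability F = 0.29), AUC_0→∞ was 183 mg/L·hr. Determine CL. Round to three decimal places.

CL = 0.238 L/hr

CL = F × Dose / AUC_0→∞
   = 0.29 × 150 / 183 = 0.237705 L/hr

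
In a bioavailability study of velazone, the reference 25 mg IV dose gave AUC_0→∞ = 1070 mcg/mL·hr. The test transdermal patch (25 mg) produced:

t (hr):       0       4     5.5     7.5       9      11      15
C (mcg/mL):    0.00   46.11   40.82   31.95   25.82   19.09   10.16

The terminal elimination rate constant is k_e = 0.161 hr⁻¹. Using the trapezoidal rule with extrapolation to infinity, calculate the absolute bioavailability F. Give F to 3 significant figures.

Trapezoidal AUC_0→15 (transdermal patch):
  [0→4]: (0.00+46.11)/2 × 4 = 92.22
  [4→5.5]: (46.11+40.82)/2 × 1.5 = 65.1975
  [5.5→7.5]: (40.82+31.95)/2 × 2 = 72.77
  [7.5→9]: (31.95+25.82)/2 × 1.5 = 43.3275
  [9→11]: (25.82+19.09)/2 × 2 = 44.91
  [11→15]: (19.09+10.16)/2 × 4 = 58.5
  Sum = 376.925 mcg/mL·hr
Tail: C_last/k_e = 10.16/0.161 = 63.106
AUC_0→∞ (transdermal patch) = 376.925 + 63.106 = 440.031 mcg/mL·hr
F = (AUC_ev/D_ev)/(AUC_iv/D_iv) = (440.031/25)/(1070/25) = 17.60124/42.8 = 0.4112

F = 0.411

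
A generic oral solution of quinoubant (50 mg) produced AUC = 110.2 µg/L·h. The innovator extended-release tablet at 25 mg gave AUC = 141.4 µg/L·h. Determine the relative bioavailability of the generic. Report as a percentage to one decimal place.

F_rel = (AUC_test/D_test) / (AUC_ref/D_ref)
      = (110.2/50) / (141.4/25)
      = 2.204 / 5.656 = 0.3897 = 38.97%

F_rel = 39.0%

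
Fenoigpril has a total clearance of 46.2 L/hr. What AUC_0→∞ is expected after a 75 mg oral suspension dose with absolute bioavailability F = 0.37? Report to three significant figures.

AUC_0→∞ = F × Dose / CL
        = 0.37 × 75 / 46.2 = 0.600649 mg/L·hr

AUC = 0.601 mg/L·hr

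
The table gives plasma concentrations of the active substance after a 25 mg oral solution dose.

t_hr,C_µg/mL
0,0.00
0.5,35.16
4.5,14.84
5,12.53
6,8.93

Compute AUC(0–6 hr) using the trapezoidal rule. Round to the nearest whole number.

Trapezoidal AUC_0→6:
  [0→0.5]: (0.00+35.16)/2 × 0.5 = 8.79
  [0.5→4.5]: (35.16+14.84)/2 × 4 = 100.0
  [4.5→5]: (14.84+12.53)/2 × 0.5 = 6.8425
  [5→6]: (12.53+8.93)/2 × 1 = 10.73
  Sum = 126.3625 µg/mL·hr

AUC = 126 µg/mL·hr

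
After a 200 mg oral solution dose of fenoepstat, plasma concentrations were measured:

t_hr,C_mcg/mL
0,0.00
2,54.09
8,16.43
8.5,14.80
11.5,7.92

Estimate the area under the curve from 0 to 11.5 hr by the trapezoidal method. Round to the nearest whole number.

AUC = 308 mcg/mL·hr

Trapezoidal AUC_0→11.5:
  [0→2]: (0.00+54.09)/2 × 2 = 54.09
  [2→8]: (54.09+16.43)/2 × 6 = 211.56
  [8→8.5]: (16.43+14.80)/2 × 0.5 = 7.8075
  [8.5→11.5]: (14.80+7.92)/2 × 3 = 34.08
  Sum = 307.5375 mcg/mL·hr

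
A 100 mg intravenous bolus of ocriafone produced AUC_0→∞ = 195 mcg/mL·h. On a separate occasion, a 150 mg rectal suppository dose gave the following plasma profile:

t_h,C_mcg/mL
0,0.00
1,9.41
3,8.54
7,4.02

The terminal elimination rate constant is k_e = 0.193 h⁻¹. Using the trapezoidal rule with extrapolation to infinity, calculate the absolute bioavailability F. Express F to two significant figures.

F = 0.23

Trapezoidal AUC_0→7 (rectal suppository):
  [0→1]: (0.00+9.41)/2 × 1 = 4.705
  [1→3]: (9.41+8.54)/2 × 2 = 17.95
  [3→7]: (8.54+4.02)/2 × 4 = 25.12
  Sum = 47.775 mcg/mL·h
Tail: C_last/k_e = 4.02/0.193 = 20.829
AUC_0→∞ (rectal suppository) = 47.775 + 20.829 = 68.604 mcg/mL·h
F = (AUC_ev/D_ev)/(AUC_iv/D_iv) = (68.604/150)/(195/100) = 0.45736/1.95 = 0.2345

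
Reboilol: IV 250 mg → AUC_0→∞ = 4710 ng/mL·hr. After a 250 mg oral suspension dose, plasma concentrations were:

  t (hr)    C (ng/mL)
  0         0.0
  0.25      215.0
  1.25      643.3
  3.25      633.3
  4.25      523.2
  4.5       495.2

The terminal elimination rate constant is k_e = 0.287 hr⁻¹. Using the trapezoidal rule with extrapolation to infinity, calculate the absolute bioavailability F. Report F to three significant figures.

Trapezoidal AUC_0→4.5 (oral suspension):
  [0→0.25]: (0.0+215.0)/2 × 0.25 = 26.875
  [0.25→1.25]: (215.0+643.3)/2 × 1 = 429.15
  [1.25→3.25]: (643.3+633.3)/2 × 2 = 1276.6
  [3.25→4.25]: (633.3+523.2)/2 × 1 = 578.25
  [4.25→4.5]: (523.2+495.2)/2 × 0.25 = 127.3
  Sum = 2438.175 ng/mL·hr
Tail: C_last/k_e = 495.2/0.287 = 1725.436
AUC_0→∞ (oral suspension) = 2438.175 + 1725.436 = 4163.611 ng/mL·hr
F = (AUC_ev/D_ev)/(AUC_iv/D_iv) = (4163.611/250)/(4710/250) = 16.654444/18.84 = 0.8840

F = 0.884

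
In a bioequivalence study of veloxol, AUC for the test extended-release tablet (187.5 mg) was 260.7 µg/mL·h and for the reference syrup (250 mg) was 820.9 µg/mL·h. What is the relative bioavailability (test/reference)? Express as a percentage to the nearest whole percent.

F_rel = (AUC_test/D_test) / (AUC_ref/D_ref)
      = (260.7/187.5) / (820.9/250)
      = 1.3904 / 3.2836 = 0.4234 = 42.34%

F_rel = 42%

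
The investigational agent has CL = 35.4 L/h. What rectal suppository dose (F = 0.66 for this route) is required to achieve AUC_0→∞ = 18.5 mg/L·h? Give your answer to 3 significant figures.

Dose = CL × AUC_0→∞ / F
     = 35.4 × 18.5 / 0.66 = 992.273 mg

Dose = 992 mg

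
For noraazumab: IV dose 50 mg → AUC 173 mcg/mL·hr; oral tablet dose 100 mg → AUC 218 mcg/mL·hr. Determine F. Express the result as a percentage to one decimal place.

F = (AUC_ev / D_ev) / (AUC_iv / D_iv)
  = (218/100) / (173/50)
  = 2.18 / 3.46 = 0.6301
  = 63.01%

F = 63.0%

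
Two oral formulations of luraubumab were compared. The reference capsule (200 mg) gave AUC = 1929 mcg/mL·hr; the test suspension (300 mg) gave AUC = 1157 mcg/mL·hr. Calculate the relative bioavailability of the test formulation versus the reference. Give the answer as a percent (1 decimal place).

F_rel = (AUC_test/D_test) / (AUC_ref/D_ref)
      = (1157/300) / (1929/200)
      = 3.85667 / 9.645 = 0.3999 = 39.99%

F_rel = 40.0%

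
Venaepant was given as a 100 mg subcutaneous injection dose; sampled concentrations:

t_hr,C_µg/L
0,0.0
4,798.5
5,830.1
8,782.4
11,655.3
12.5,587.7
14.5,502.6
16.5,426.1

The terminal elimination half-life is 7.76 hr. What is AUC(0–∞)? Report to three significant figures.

AUC = 14700 µg/L·hr

Trapezoidal AUC_0→16.5:
  [0→4]: (0.0+798.5)/2 × 4 = 1597.0
  [4→5]: (798.5+830.1)/2 × 1 = 814.3
  [5→8]: (830.1+782.4)/2 × 3 = 2418.75
  [8→11]: (782.4+655.3)/2 × 3 = 2156.55
  [11→12.5]: (655.3+587.7)/2 × 1.5 = 932.25
  [12.5→14.5]: (587.7+502.6)/2 × 2 = 1090.3
  [14.5→16.5]: (502.6+426.1)/2 × 2 = 928.7
  Sum = 9937.85 µg/L·hr
k_e = ln2 / t½ = 0.693147 / 7.76 = 0.0893 hr^-1
Extrapolated tail: C_last / k_e = 426.1 / 0.0893 = 4771.557
AUC_0→∞ = 9937.85 + 4771.557 = 14709.407 µg/L·hr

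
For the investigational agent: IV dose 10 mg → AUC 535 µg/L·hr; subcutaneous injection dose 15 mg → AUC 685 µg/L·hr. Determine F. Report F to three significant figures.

F = 0.854

F = (AUC_ev / D_ev) / (AUC_iv / D_iv)
  = (685/15) / (535/10)
  = 45.6667 / 53.5 = 0.8536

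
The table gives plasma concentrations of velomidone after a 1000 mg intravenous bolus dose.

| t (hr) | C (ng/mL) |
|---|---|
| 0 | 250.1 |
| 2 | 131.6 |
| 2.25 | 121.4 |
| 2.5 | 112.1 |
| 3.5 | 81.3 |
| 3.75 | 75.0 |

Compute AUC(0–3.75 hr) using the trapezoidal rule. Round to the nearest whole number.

Trapezoidal AUC_0→3.75:
  [0→2]: (250.1+131.6)/2 × 2 = 381.7
  [2→2.25]: (131.6+121.4)/2 × 0.25 = 31.625
  [2.25→2.5]: (121.4+112.1)/2 × 0.25 = 29.1875
  [2.5→3.5]: (112.1+81.3)/2 × 1 = 96.7
  [3.5→3.75]: (81.3+75.0)/2 × 0.25 = 19.5375
  Sum = 558.75 ng/mL·hr

AUC = 559 ng/mL·hr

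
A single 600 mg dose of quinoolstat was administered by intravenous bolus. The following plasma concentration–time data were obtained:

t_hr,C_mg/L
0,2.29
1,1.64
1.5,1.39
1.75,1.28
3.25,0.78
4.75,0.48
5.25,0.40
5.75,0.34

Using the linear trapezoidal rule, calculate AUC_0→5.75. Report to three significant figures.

Trapezoidal AUC_0→5.75:
  [0→1]: (2.29+1.64)/2 × 1 = 1.965
  [1→1.5]: (1.64+1.39)/2 × 0.5 = 0.7575
  [1.5→1.75]: (1.39+1.28)/2 × 0.25 = 0.33375
  [1.75→3.25]: (1.28+0.78)/2 × 1.5 = 1.545
  [3.25→4.75]: (0.78+0.48)/2 × 1.5 = 0.945
  [4.75→5.25]: (0.48+0.40)/2 × 0.5 = 0.22
  [5.25→5.75]: (0.40+0.34)/2 × 0.5 = 0.185
  Sum = 5.95125 mg/L·hr

AUC = 5.95 mg/L·hr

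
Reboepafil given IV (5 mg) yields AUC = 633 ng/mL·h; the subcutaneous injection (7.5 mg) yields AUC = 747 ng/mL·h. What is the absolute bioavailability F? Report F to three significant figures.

F = 0.787

F = (AUC_ev / D_ev) / (AUC_iv / D_iv)
  = (747/7.5) / (633/5)
  = 99.6 / 126.6 = 0.7867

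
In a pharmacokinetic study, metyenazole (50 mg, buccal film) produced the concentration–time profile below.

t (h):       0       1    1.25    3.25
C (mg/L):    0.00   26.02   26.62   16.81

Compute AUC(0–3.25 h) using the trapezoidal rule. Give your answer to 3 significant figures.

Trapezoidal AUC_0→3.25:
  [0→1]: (0.00+26.02)/2 × 1 = 13.01
  [1→1.25]: (26.02+26.62)/2 × 0.25 = 6.58
  [1.25→3.25]: (26.62+16.81)/2 × 2 = 43.43
  Sum = 63.02 mg/L·h

AUC = 63.0 mg/L·h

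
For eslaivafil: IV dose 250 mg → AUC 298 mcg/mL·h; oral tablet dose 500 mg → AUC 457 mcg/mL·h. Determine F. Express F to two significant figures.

F = (AUC_ev / D_ev) / (AUC_iv / D_iv)
  = (457/500) / (298/250)
  = 0.914 / 1.192 = 0.7668

F = 0.77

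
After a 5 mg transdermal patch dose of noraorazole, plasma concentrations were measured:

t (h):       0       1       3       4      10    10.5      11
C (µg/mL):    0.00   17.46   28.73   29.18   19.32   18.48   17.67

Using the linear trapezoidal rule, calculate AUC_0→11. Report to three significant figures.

Trapezoidal AUC_0→11:
  [0→1]: (0.00+17.46)/2 × 1 = 8.73
  [1→3]: (17.46+28.73)/2 × 2 = 46.19
  [3→4]: (28.73+29.18)/2 × 1 = 28.955
  [4→10]: (29.18+19.32)/2 × 6 = 145.5
  [10→10.5]: (19.32+18.48)/2 × 0.5 = 9.45
  [10.5→11]: (18.48+17.67)/2 × 0.5 = 9.0375
  Sum = 247.8625 µg/mL·h

AUC = 248 µg/mL·h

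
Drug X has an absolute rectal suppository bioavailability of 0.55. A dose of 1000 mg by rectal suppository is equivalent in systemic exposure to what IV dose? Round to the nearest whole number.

D_iv = 550 mg

Systemic exposure from an extravascular dose = F × D_ev, so the equivalent IV dose is F × D_ev.
D_iv = F × D_ev = 0.55 × 1000 = 550 mg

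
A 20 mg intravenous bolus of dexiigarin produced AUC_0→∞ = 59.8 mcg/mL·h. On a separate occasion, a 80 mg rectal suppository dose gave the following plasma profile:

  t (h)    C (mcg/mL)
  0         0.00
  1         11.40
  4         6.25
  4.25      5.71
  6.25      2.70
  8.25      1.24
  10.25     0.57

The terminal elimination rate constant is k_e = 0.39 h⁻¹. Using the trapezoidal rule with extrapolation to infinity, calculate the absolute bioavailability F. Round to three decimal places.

Trapezoidal AUC_0→10.25 (rectal suppository):
  [0→1]: (0.00+11.40)/2 × 1 = 5.7
  [1→4]: (11.40+6.25)/2 × 3 = 26.475
  [4→4.25]: (6.25+5.71)/2 × 0.25 = 1.495
  [4.25→6.25]: (5.71+2.70)/2 × 2 = 8.41
  [6.25→8.25]: (2.70+1.24)/2 × 2 = 3.94
  [8.25→10.25]: (1.24+0.57)/2 × 2 = 1.81
  Sum = 47.83 mcg/mL·h
Tail: C_last/k_e = 0.57/0.39 = 1.462
AUC_0→∞ (rectal suppository) = 47.83 + 1.462 = 49.292 mcg/mL·h
F = (AUC_ev/D_ev)/(AUC_iv/D_iv) = (49.292/80)/(59.8/20) = 0.61615/2.99 = 0.2061

F = 0.206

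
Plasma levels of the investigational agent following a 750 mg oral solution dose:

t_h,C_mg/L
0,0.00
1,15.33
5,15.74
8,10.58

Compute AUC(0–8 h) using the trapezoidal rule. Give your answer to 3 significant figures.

Trapezoidal AUC_0→8:
  [0→1]: (0.00+15.33)/2 × 1 = 7.665
  [1→5]: (15.33+15.74)/2 × 4 = 62.14
  [5→8]: (15.74+10.58)/2 × 3 = 39.48
  Sum = 109.285 mg/L·h

AUC = 109 mg/L·h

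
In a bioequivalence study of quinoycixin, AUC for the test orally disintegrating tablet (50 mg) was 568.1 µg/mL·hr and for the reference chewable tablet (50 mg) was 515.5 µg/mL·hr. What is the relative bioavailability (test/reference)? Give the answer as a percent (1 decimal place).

F_rel = (AUC_test/D_test) / (AUC_ref/D_ref)
      = (568.1/50) / (515.5/50)
      = 11.362 / 10.31 = 1.1020 = 110.20%

F_rel = 110.2%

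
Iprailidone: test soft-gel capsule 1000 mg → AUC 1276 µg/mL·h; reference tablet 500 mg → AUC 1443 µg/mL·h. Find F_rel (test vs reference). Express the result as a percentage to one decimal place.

F_rel = 44.2%

F_rel = (AUC_test/D_test) / (AUC_ref/D_ref)
      = (1276/1000) / (1443/500)
      = 1.276 / 2.886 = 0.4421 = 44.21%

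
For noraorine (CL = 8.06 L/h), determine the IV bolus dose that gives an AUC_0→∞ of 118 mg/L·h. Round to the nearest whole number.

Dose = 951 mg

Dose_iv = CL × AUC_0→∞
     = 8.06 × 118 = 951.08 mg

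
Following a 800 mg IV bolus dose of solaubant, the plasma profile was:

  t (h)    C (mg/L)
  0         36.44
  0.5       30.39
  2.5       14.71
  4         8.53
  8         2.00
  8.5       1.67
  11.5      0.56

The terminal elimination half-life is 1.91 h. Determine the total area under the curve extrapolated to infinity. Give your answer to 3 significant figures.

AUC = 106 mg/L·h

Trapezoidal AUC_0→11.5:
  [0→0.5]: (36.44+30.39)/2 × 0.5 = 16.7075
  [0.5→2.5]: (30.39+14.71)/2 × 2 = 45.1
  [2.5→4]: (14.71+8.53)/2 × 1.5 = 17.43
  [4→8]: (8.53+2.00)/2 × 4 = 21.06
  [8→8.5]: (2.00+1.67)/2 × 0.5 = 0.9175
  [8.5→11.5]: (1.67+0.56)/2 × 3 = 3.345
  Sum = 104.56 mg/L·h
k_e = ln2 / t½ = 0.693147 / 1.91 = 0.3629 h^-1
Extrapolated tail: C_last / k_e = 0.56 / 0.3629 = 1.543
AUC_0→∞ = 104.56 + 1.543 = 106.103 mg/L·h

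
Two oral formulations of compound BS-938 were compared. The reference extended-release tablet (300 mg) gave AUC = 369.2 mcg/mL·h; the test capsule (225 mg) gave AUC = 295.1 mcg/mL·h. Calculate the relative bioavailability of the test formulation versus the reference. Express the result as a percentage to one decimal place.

F_rel = 106.6%

F_rel = (AUC_test/D_test) / (AUC_ref/D_ref)
      = (295.1/225) / (369.2/300)
      = 1.31156 / 1.23067 = 1.0657 = 106.57%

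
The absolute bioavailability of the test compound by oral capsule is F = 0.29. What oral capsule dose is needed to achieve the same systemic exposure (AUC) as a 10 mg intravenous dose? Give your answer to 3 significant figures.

D_oral = 34.5 mg

For equal systemic exposure: F × D_ev = D_iv
D_ev = D_iv / F = 10 / 0.29 = 34.4828 mg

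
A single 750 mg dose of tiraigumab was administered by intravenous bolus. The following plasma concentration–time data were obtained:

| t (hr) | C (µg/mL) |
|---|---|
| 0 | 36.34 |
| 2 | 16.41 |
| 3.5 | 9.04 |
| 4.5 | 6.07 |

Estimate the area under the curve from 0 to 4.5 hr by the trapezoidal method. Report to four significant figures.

Trapezoidal AUC_0→4.5:
  [0→2]: (36.34+16.41)/2 × 2 = 52.75
  [2→3.5]: (16.41+9.04)/2 × 1.5 = 19.0875
  [3.5→4.5]: (9.04+6.07)/2 × 1 = 7.555
  Sum = 79.3925 µg/mL·hr

AUC = 79.39 µg/mL·hr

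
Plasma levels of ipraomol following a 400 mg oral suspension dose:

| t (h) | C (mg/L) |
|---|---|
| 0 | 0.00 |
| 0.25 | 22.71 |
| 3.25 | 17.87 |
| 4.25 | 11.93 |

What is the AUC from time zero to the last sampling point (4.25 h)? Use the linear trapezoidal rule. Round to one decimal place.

AUC = 78.6 mg/L·h

Trapezoidal AUC_0→4.25:
  [0→0.25]: (0.00+22.71)/2 × 0.25 = 2.83875
  [0.25→3.25]: (22.71+17.87)/2 × 3 = 60.87
  [3.25→4.25]: (17.87+11.93)/2 × 1 = 14.9
  Sum = 78.60875 mg/L·h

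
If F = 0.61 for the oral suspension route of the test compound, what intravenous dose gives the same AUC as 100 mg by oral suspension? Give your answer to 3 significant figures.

Systemic exposure from an extravascular dose = F × D_ev, so the equivalent IV dose is F × D_ev.
D_iv = F × D_ev = 0.61 × 100 = 61 mg

D_iv = 61.0 mg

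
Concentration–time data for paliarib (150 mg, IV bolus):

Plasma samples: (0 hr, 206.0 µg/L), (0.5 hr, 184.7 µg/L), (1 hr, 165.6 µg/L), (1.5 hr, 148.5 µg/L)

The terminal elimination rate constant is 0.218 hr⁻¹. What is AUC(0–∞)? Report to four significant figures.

AUC = 945.0 µg/L·hr

Trapezoidal AUC_0→1.5:
  [0→0.5]: (206.0+184.7)/2 × 0.5 = 97.675
  [0.5→1]: (184.7+165.6)/2 × 0.5 = 87.575
  [1→1.5]: (165.6+148.5)/2 × 0.5 = 78.525
  Sum = 263.775 µg/L·hr
Extrapolated tail: C_last / k_e = 148.5 / 0.218 = 681.193
AUC_0→∞ = 263.775 + 681.193 = 944.968 µg/L·hr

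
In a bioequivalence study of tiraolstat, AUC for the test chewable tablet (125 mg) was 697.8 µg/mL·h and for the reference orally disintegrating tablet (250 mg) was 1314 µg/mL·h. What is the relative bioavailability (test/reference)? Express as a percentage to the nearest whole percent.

F_rel = (AUC_test/D_test) / (AUC_ref/D_ref)
      = (697.8/125) / (1314/250)
      = 5.5824 / 5.256 = 1.0621 = 106.21%

F_rel = 106%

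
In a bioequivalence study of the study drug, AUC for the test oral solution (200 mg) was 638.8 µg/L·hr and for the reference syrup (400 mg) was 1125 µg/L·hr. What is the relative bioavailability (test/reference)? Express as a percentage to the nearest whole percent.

F_rel = 114%

F_rel = (AUC_test/D_test) / (AUC_ref/D_ref)
      = (638.8/200) / (1125/400)
      = 3.194 / 2.8125 = 1.1356 = 113.56%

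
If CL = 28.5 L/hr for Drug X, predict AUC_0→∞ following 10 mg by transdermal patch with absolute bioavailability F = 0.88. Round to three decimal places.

AUC_0→∞ = F × Dose / CL
        = 0.88 × 10 / 28.5 = 0.308772 mg/L·hr

AUC = 0.309 mg/L·hr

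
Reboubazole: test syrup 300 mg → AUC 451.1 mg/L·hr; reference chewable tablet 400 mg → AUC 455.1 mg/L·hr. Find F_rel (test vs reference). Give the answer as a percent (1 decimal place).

F_rel = 132.2%

F_rel = (AUC_test/D_test) / (AUC_ref/D_ref)
      = (451.1/300) / (455.1/400)
      = 1.50367 / 1.13775 = 1.3216 = 132.16%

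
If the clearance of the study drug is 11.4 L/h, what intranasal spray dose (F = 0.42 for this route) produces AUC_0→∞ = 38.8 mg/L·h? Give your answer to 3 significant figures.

Dose = 1050 mg

Dose = CL × AUC_0→∞ / F
     = 11.4 × 38.8 / 0.42 = 1053.14 mg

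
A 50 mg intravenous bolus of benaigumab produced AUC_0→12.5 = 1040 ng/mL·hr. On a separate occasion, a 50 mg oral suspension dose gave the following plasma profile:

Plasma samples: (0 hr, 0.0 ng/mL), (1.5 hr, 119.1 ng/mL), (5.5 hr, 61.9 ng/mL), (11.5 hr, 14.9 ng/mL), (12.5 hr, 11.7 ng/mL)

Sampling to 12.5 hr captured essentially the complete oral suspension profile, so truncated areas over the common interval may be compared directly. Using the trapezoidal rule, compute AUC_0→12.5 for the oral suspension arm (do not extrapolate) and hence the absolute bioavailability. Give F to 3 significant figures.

F = 0.668

Trapezoidal AUC_0→12.5 (oral suspension):
  [0→1.5]: (0.0+119.1)/2 × 1.5 = 89.325
  [1.5→5.5]: (119.1+61.9)/2 × 4 = 362.0
  [5.5→11.5]: (61.9+14.9)/2 × 6 = 230.4
  [11.5→12.5]: (14.9+11.7)/2 × 1 = 13.3
  Sum = 695.025 ng/mL·hr
F = (AUC_ev/D_ev)/(AUC_iv/D_iv) = (695.025/50)/(1040/50) = 13.9005/20.8 = 0.6683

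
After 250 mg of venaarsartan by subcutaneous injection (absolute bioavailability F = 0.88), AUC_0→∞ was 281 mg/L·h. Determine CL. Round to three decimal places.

CL = 0.783 L/h

CL = F × Dose / AUC_0→∞
   = 0.88 × 250 / 281 = 0.782918 L/h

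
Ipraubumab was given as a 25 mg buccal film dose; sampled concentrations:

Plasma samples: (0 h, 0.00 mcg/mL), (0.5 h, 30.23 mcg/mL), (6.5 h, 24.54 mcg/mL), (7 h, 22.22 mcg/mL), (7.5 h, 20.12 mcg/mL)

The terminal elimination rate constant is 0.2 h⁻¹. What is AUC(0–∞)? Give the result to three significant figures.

AUC = 295 mcg/mL·h

Trapezoidal AUC_0→7.5:
  [0→0.5]: (0.00+30.23)/2 × 0.5 = 7.5575
  [0.5→6.5]: (30.23+24.54)/2 × 6 = 164.31
  [6.5→7]: (24.54+22.22)/2 × 0.5 = 11.69
  [7→7.5]: (22.22+20.12)/2 × 0.5 = 10.585
  Sum = 194.1425 mcg/mL·h
Extrapolated tail: C_last / k_e = 20.12 / 0.2 = 100.600
AUC_0→∞ = 194.1425 + 100.600 = 294.7425 mcg/mL·h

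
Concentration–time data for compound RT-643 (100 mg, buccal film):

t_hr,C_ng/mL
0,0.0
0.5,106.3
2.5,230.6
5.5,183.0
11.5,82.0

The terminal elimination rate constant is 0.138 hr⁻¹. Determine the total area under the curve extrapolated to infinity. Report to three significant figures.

Trapezoidal AUC_0→11.5:
  [0→0.5]: (0.0+106.3)/2 × 0.5 = 26.575
  [0.5→2.5]: (106.3+230.6)/2 × 2 = 336.9
  [2.5→5.5]: (230.6+183.0)/2 × 3 = 620.4
  [5.5→11.5]: (183.0+82.0)/2 × 6 = 795.0
  Sum = 1778.875 ng/mL·hr
Extrapolated tail: C_last / k_e = 82.0 / 0.138 = 594.203
AUC_0→∞ = 1778.875 + 594.203 = 2373.078 ng/mL·hr

AUC = 2370 ng/mL·hr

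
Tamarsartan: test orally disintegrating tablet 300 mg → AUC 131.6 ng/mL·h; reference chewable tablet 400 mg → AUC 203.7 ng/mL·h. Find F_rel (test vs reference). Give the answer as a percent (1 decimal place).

F_rel = (AUC_test/D_test) / (AUC_ref/D_ref)
      = (131.6/300) / (203.7/400)
      = 0.438667 / 0.50925 = 0.8614 = 86.14%

F_rel = 86.1%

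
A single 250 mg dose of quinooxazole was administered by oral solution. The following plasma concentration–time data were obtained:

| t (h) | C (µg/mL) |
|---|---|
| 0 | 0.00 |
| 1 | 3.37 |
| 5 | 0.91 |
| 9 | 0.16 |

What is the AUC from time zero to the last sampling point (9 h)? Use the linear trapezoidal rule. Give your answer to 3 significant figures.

AUC = 12.4 µg/mL·h

Trapezoidal AUC_0→9:
  [0→1]: (0.00+3.37)/2 × 1 = 1.685
  [1→5]: (3.37+0.91)/2 × 4 = 8.56
  [5→9]: (0.91+0.16)/2 × 4 = 2.14
  Sum = 12.385 µg/mL·h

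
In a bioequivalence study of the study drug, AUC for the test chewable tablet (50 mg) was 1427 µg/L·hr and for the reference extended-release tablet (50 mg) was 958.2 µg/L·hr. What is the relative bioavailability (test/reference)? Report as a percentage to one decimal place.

F_rel = 148.9%

F_rel = (AUC_test/D_test) / (AUC_ref/D_ref)
      = (1427/50) / (958.2/50)
      = 28.54 / 19.164 = 1.4893 = 148.93%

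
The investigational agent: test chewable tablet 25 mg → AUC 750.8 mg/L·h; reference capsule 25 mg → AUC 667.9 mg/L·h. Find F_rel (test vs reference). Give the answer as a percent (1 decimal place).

F_rel = (AUC_test/D_test) / (AUC_ref/D_ref)
      = (750.8/25) / (667.9/25)
      = 30.032 / 26.716 = 1.1241 = 112.41%

F_rel = 112.4%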